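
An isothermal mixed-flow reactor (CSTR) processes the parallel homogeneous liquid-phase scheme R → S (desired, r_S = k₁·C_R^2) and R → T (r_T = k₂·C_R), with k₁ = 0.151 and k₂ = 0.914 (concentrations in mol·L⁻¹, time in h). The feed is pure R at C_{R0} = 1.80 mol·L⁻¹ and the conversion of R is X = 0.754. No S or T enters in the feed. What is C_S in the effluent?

Exit C_R = C_{R0}(1−X) = 1.80×0.246 = 0.4428 mol·L⁻¹.
Rates in a CSTR are evaluated at the outlet concentration: r_S = 0.151×0.4428^2 = 0.02961, r_T = 0.914×0.4428 = 0.4047.
Fraction of consumed R going to S: r_S/(r_S+r_T) = 0.06817.
C_S = 0.06817·C_{R0}·X = 0.06817×1.80×0.754 = 0.0925 mol·L⁻¹.

0.0925 mol·L⁻¹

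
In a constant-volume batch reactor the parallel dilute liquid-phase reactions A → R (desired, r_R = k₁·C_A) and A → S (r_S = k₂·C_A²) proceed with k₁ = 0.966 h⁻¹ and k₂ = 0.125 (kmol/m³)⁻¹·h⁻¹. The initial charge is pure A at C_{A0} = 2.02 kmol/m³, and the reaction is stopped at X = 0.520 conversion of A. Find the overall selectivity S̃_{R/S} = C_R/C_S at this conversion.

C_A = C_{A0}(1−X) = 0.9696 kmol/m³.
Along a PFR/batch, dC_R/dC_A = −r_R/(r_R+r_S) = −k₁/(k₁+k₂·C_A).
Integrating from C_{A0} to C_A: C_R = (0.966/0.125)·ln[(0.966+0.125·2.02)/(0.966+0.125·0.970)] = 7.728·ln(1.218/1.087) = 0.8811 kmol/m³.
C_S = (C_{A0}−C_A)−C_R = 0.1693 kmol/m³; S̃_{R/S} = 0.8811/0.1693 = 5.20.

5.20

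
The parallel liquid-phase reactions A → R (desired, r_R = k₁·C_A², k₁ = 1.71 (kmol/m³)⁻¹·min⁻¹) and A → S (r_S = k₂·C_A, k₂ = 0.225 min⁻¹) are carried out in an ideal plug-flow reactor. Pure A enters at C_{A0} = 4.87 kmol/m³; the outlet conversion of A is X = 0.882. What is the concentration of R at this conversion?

4.04 kmol/m³

C_A = C_{A0}(1−X) = 0.5747 kmol/m³.
Along a PFR/batch, dC_S/dC_A = −r_S/(r_R+r_S) = −k₂/(k₂+k₁·C_A).
Integrating from C_{A0} to C_A: C_S = (0.225/1.71)·ln[(0.225+1.71·4.87)/(0.225+1.71·0.575)] = 0.1316·ln(8.553/1.208) = 0.2576 kmol/m³.
Then C_R = (C_{A0}−C_A) − C_S = 4.295 − 0.2576 = 4.038 kmol/m³.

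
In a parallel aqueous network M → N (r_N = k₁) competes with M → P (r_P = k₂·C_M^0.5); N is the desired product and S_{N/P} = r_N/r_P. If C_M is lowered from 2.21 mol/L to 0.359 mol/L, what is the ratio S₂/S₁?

S_{N/P} = (k₁/k₂)·C_M^-0.5, so S₂/S₁ = (C_{M,2}/C_{M,1})^-0.5.
= (0.359/2.21)^(-0.5) = (0.1624)^(-0.5) = 2.48.
Selectivity toward N rises as C_M falls — low-concentration operation is favoured.

2.48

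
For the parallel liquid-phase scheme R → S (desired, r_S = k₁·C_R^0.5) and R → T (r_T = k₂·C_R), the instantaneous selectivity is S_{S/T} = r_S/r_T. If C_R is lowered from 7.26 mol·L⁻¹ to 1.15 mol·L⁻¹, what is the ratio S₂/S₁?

2.51

S_{S/T} = (k₁/k₂)·C_R^-0.5, so S₂/S₁ = (C_{R,2}/C_{R,1})^-0.5.
= (1.15/7.26)^(-0.5) = (0.1584)^(-0.5) = 2.51.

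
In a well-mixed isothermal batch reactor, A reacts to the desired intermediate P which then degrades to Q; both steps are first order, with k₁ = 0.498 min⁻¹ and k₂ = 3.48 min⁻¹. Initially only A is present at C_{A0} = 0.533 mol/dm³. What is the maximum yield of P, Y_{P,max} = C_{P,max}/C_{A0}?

0.103

For a first-order series the maximum intermediate yield is C_{P,max}/C_{A0} = (k₁/k₂)^[k₂/(k₂−k₁)].
= (0.498/3.48)^(3.48/(3.48−0.498)) = (0.1431)^(1.167) = 0.1034.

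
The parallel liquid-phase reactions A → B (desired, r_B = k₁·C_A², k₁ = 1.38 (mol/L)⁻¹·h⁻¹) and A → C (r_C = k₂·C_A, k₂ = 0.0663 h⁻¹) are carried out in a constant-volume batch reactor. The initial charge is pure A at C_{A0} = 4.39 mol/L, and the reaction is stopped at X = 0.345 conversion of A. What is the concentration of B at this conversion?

C_A = C_{A0}(1−X) = 2.875 mol/L.
Along a PFR/batch, dC_C/dC_A = −r_C/(r_B+r_C) = −k₂/(k₂+k₁·C_A).
Integrating from C_{A0} to C_A: C_C = (0.0663/1.38)·ln[(0.0663+1.38·4.39)/(0.0663+1.38·2.88)] = 0.04804·ln(6.124/4.034) = 0.02005 mol/L.
Then C_B = (C_{A0}−C_A) − C_C = 1.515 − 0.02005 = 1.494 mol/L.

1.49 mol/L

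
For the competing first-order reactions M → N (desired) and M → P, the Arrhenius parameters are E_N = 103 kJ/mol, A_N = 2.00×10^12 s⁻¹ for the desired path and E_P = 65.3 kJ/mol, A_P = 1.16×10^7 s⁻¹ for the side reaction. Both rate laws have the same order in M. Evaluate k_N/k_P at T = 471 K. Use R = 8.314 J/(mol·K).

With equal orders, S_{N/P} = k_N/k_P = (A_N/A_P)·exp[(E_P−E_N)/(RT)].
(E_P−E_N)/(RT) = (65.3−103)×10³/(8.314×471) = -37700/3916 = -9.627.
k_N/k_P = (2.00×10^12/1.16×10^7)·exp(-9.627) = 1.724×10^5 × 6.590×10^-5 = 11.4.
Since E_N > E_P, raising the temperature improves selectivity toward N.

11.4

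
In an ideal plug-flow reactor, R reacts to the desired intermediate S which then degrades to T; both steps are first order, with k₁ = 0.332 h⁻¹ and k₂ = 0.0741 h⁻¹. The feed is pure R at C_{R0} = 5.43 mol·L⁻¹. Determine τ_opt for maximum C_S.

The intermediate peaks when r₁ = r₂, i.e. k₁e^(−k₁τ) = k₂e^(−k₂τ), giving τ_opt = ln(k₂/k₁)/(k₂−k₁).
= ln(0.0741/0.332)/(0.0741−0.332) = ln(0.2232)/-0.2579 = -1.500/-0.2579 = 5.82 h.

5.82 h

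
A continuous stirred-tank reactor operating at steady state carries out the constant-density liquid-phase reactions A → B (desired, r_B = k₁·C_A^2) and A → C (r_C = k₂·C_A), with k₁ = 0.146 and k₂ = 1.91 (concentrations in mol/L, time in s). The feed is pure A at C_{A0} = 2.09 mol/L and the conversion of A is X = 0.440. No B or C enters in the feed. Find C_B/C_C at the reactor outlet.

Exit C_A = C_{A0}(1−X) = 2.09×0.560 = 1.170 mol/L.
In a CSTR the entire volume is at exit conditions, so r_B = 0.146×1.170^2 = 0.2000 and r_C = 1.91×1.170 = 2.235.
Overall selectivity = C_B/C_C = r_Bτ/(r_Cτ) = r_B/r_C = 0.0895.

0.0895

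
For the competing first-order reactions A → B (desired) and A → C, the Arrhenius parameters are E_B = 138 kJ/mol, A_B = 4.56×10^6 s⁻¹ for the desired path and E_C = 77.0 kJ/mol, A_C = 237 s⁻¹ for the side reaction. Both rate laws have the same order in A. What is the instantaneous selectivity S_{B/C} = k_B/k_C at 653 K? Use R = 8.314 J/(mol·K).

Since both paths have the same order in A, the concentration cancels and S_{B/C} = k_B/k_C = (A_B/A_C)·exp[(E_C−E_B)/(RT)].
(E_C−E_B)/(RT) = (77.0−138)×10³/(8.314×653) = -61000/5429 = -11.24.
k_B/k_C = (4.56×10^6/237)·exp(-11.24) = 19241 × 1.319×10^-5 = 0.254.
Since E_B > E_C, raising the temperature improves selectivity toward B.

0.254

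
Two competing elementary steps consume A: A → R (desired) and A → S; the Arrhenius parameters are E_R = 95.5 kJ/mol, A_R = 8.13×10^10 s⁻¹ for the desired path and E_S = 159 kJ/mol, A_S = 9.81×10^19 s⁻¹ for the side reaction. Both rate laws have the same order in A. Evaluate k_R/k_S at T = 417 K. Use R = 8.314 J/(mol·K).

0.0746

k_R/k_S = (A_R/A_S)·exp[−(E_R−E_S)/(RT)] = (A_R/A_S)·exp[(E_S−E_R)/(RT)].
(E_S−E_R)/(RT) = (159−95.5)×10³/(8.314×417) = 63500/3467 = 18.32.
k_R/k_S = (8.13×10^10/9.81×10^19)·exp(18.32) = 8.287×10^-10 × 9.005×10^7 = 0.0746.
Since E_R < E_S, lowering the temperature improves selectivity toward R.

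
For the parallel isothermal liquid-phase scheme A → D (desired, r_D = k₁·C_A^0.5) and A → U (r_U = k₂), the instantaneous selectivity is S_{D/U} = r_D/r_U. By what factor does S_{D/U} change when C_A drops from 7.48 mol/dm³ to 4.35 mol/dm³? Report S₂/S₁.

0.763

S_{D/U} = (k₁/k₂)·C_A^0.5, so S₂/S₁ = (C_{A,2}/C_{A,1})^0.5.
= (4.35/7.48)^0.5 = (0.5816)^0.5 = 0.763.
Selectivity toward D falls as C_A falls — high-concentration operation is favoured.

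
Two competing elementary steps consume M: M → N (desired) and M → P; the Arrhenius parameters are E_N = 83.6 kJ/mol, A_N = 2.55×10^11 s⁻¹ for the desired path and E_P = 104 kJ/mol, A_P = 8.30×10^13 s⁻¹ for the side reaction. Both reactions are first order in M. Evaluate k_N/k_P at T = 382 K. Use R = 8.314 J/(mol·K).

With equal orders, S_{N/P} = k_N/k_P = (A_N/A_P)·exp[(E_P−E_N)/(RT)].
(E_P−E_N)/(RT) = (104−83.6)×10³/(8.314×382) = 20400/3176 = 6.423.
k_N/k_P = (2.55×10^11/8.30×10^13)·exp(6.423) = 0.003072 × 616.0 = 1.89.

1.89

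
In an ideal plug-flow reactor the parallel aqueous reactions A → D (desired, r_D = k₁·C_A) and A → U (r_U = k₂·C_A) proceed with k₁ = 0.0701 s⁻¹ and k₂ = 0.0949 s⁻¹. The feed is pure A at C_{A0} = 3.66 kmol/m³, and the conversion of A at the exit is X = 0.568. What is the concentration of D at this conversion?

0.883 kmol/m³

C_A = C_{A0}(1−X) = 1.581 kmol/m³.
Both paths are first order in A, so the instantaneous fraction to D is constant: dC_D/d(−C_A) = k₁/(k₁+k₂) = 0.4248.
C_D = 0.4248·(C_{A0}−C_A) = 0.4248×2.079 = 0.883 kmol/m³.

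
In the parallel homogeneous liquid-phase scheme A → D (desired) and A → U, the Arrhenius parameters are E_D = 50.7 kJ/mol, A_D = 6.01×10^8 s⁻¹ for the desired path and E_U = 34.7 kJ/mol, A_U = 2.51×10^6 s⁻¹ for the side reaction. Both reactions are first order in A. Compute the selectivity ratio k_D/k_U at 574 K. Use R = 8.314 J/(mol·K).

With equal orders, S_{D/U} = k_D/k_U = (A_D/A_U)·exp[(E_U−E_D)/(RT)].
(E_U−E_D)/(RT) = (34.7−50.7)×10³/(8.314×574) = -16000/4772 = -3.353.
k_D/k_U = (6.01×10^8/2.51×10^6)·exp(-3.353) = 239.4 × 0.03499 = 8.38.

8.38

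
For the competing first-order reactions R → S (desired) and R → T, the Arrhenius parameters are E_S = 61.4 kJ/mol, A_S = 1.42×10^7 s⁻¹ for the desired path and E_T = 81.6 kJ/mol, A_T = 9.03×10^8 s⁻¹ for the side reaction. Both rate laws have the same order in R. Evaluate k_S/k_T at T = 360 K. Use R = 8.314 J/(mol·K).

k_S/k_T = (A_S/A_T)·exp[−(E_S−E_T)/(RT)] = (A_S/A_T)·exp[(E_T−E_S)/(RT)].
(E_T−E_S)/(RT) = (81.6−61.4)×10³/(8.314×360) = 20200/2993 = 6.749.
k_S/k_T = (1.42×10^7/9.03×10^8)·exp(6.749) = 0.01573 × 853.2 = 13.4.

13.4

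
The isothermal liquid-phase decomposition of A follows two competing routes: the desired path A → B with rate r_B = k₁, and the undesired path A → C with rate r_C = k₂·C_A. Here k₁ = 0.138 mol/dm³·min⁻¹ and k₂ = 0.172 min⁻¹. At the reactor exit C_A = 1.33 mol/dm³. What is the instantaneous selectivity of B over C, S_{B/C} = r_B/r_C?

0.603

S_{B/C} = r_B/r_C = (k₁)/(k₂·C_A) = (k₁/k₂)·C_A⁻¹.
= (0.138) / (0.172×1.330) = 0.1380/0.2288 = 0.603.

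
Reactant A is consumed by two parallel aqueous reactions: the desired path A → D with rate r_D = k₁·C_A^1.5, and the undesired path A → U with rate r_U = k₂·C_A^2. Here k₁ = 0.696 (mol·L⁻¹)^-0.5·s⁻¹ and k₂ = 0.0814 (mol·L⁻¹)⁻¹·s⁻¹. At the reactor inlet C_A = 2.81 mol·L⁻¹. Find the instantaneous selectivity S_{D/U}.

5.10

S_{D/U} = r_D/r_U = (k₁·C_A^1.5)/(k₂·C_A^2) = (k₁/k₂)·C_A^-0.5.
= (0.696×2.810^1.5) / (0.0814×2.810^2) = 3.278/0.6427 = 5.10.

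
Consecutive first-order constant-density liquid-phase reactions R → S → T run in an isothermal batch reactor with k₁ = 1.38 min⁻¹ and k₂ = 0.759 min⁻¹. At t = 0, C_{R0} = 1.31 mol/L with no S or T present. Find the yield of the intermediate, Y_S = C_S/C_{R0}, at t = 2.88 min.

For first-order series with pure R initially, C_S(t) = k₁C_{R0}/(k₂−k₁)·(e^(−k₁t) − e^(−k₂t)).
e^(−k₁t) = e^(−1.38×2.88) = e^(−3.974) = 0.01879; e^(−k₂t) = e^(−2.186) = 0.1124.
C_S = 1.38×1.31/(0.759−1.38) × (0.01879−0.1124) = (-2.911)×(-0.09358) = 0.2724 mol/L.
Y_S = C_S/C_{R0} = 0.2724/1.31 = 0.208.

0.208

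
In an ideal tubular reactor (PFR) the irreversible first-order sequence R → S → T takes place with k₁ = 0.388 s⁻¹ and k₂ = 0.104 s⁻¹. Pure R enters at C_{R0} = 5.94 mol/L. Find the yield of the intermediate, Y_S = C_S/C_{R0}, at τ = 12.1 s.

0.376

The intermediate concentration in a first-order A→B→C sequence is C_S = k₁C_{R0}(e^(−k₁τ) − e^(−k₂τ))/(k₂−k₁).
e^(−k₁τ) = e^(−0.388×12.1) = e^(−4.695) = 0.009143; e^(−k₂τ) = e^(−1.258) = 0.2841.
C_S = 0.388×5.94/(0.104−0.388) × (0.009143−0.2841) = (-8.115)×(-0.2750) = 2.231 mol/L.
Y_S = C_S/C_{R0} = 2.231/5.94 = 0.376.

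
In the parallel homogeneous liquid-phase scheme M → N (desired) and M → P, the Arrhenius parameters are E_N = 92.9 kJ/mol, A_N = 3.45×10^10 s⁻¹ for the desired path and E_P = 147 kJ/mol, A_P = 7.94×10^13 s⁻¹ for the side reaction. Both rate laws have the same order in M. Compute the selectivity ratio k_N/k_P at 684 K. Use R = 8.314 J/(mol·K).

With equal orders, S_{N/P} = k_N/k_P = (A_N/A_P)·exp[(E_P−E_N)/(RT)].
(E_P−E_N)/(RT) = (147−92.9)×10³/(8.314×684) = 54100/5687 = 9.513.
k_N/k_P = (3.45×10^10/7.94×10^13)·exp(9.513) = 4.345×10^-4 × 13539 = 5.88.
Since E_N < E_P, lowering the temperature improves selectivity toward N.

5.88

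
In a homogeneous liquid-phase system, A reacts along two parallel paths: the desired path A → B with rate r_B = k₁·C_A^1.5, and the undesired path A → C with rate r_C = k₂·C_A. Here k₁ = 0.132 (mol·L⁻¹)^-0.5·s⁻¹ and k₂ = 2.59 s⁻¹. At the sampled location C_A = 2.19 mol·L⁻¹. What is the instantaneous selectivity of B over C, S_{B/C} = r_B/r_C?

S_{B/C} = r_B/r_C = (k₁·C_A^1.5)/(k₂·C_A) = (k₁/k₂)·C_A^0.5.
= (0.132×2.190^1.5) / (2.59×2.190) = 0.4278/5.672 = 0.0754.
Since the desired path is higher order in A, keeping C_A high (PFR or concentrated feed) favours B.

0.0754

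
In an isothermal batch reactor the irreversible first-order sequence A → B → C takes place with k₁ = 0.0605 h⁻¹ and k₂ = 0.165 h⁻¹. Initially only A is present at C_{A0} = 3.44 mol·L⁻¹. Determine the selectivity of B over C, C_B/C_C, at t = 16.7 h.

The intermediate concentration in a first-order A→B→C sequence is C_B = k₁C_{A0}(e^(−k₁t) − e^(−k₂t))/(k₂−k₁).
e^(−k₁t) = e^(−0.0605×16.7) = e^(−1.010) = 0.3641; e^(−k₂t) = e^(−2.756) = 0.06358.
C_B = 0.0605×3.44/(0.165−0.0605) × (0.3641−0.06358) = 1.992×0.3005 = 0.5985 mol·L⁻¹.
C_A = C_{A0}e^(−k₁t) = 1.252 mol·L⁻¹, so C_C = C_{A0}−C_A−C_B = 1.589 mol·L⁻¹; C_B/C_C = 0.377.

0.377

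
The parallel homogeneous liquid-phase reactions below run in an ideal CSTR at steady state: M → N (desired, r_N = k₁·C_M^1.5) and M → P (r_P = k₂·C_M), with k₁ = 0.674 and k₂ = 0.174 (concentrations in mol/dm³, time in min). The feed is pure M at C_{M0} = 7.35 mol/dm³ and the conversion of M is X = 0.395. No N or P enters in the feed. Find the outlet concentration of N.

2.59 mol/dm³

Exit C_M = C_{M0}(1−X) = 7.35×0.605 = 4.447 mol/dm³.
In a CSTR the entire volume is at exit conditions, so r_N = 0.674×4.447^1.5 = 6.320 and r_P = 0.174×4.447 = 0.7737.
Fraction of consumed M going to N: r_N/(r_N+r_P) = 0.8909.
C_N = 0.8909·C_{M0}·X = 0.8909×7.35×0.395 = 2.59 mol/dm³.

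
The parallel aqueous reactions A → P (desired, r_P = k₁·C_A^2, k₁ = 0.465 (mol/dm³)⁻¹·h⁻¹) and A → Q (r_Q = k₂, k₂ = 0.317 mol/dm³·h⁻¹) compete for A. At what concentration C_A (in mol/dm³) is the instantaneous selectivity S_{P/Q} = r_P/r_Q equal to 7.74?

S_{P/Q} = (k₁/k₂)·C_A^2 ⇒ C_A = (S·k₂/k₁)^(0.5).
= (7.74×0.317/0.465)^(0.5) = (5.277)^(0.5) = 2.30 mol/dm³.

2.30 mol/dm³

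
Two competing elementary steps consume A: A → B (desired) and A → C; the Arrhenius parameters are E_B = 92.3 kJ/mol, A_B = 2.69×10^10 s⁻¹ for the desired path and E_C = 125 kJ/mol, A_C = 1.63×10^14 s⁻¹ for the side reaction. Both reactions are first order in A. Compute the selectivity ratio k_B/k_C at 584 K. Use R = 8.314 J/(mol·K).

0.139

With equal orders, S_{B/C} = k_B/k_C = (A_B/A_C)·exp[(E_C−E_B)/(RT)].
(E_C−E_B)/(RT) = (125−92.3)×10³/(8.314×584) = 32700/4855 = 6.735.
k_B/k_C = (2.69×10^10/1.63×10^14)·exp(6.735) = 1.650×10^-4 × 841.2 = 0.139.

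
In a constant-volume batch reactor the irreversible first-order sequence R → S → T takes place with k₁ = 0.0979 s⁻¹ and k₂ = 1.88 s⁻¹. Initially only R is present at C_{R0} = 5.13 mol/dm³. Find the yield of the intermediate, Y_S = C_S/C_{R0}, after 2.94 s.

0.0410

The intermediate concentration in a first-order A→B→C sequence is C_S = k₁C_{R0}(e^(−k₁t) − e^(−k₂t))/(k₂−k₁).
e^(−k₁t) = e^(−0.0979×2.94) = e^(−0.2878) = 0.7499; e^(−k₂t) = e^(−5.527) = 0.003977.
C_S = 0.0979×5.13/(1.88−0.0979) × (0.7499−0.003977) = 0.2818×0.7459 = 0.2102 mol/dm³.
Y_S = C_S/C_{R0} = 0.2102/5.13 = 0.0410.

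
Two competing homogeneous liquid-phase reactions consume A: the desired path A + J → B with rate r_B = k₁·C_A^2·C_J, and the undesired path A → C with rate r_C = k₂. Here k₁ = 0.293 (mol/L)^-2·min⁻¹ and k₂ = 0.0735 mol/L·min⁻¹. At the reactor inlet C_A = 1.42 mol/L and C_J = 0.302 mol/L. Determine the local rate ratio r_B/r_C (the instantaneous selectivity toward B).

2.43

S_{B/C} = r_B/r_C = (k₁·C_A^2·C_J)/(k₂) = (k₁/k₂)·C_A^2·C_J.
= (0.293×1.420^2×0.3020) / (0.0735) = 0.1784/0.07350 = 2.43.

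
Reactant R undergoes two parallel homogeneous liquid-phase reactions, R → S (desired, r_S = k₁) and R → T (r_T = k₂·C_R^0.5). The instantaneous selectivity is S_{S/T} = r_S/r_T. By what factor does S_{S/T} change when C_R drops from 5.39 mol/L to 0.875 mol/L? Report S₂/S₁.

S_{S/T} = (k₁/k₂)·C_R^-0.5, so S₂/S₁ = (C_{R,2}/C_{R,1})^-0.5.
= (0.875/5.39)^(-0.5) = (0.1623)^(-0.5) = 2.48.
Selectivity toward S rises as C_R falls — low-concentration operation is favoured.

2.48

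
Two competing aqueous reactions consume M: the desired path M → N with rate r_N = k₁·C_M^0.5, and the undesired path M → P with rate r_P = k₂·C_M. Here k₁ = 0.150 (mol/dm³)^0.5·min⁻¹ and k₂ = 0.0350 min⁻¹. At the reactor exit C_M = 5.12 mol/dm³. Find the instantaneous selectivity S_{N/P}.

S_{N/P} = r_N/r_P = (k₁·C_M^0.5)/(k₂·C_M) = (k₁/k₂)·C_M^-0.5.
= (0.150×5.120^0.5) / (0.0350×5.120) = 0.3394/0.1792 = 1.89.
The undesired path is higher order in M, so low C_M (CSTR or dilute feed) favours N.

1.89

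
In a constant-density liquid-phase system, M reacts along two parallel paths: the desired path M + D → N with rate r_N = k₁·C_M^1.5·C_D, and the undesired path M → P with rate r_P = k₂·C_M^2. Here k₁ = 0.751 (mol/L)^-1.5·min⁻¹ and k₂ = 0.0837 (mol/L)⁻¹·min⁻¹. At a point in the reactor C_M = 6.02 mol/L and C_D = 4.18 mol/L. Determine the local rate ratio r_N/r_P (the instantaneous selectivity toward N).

15.3

S_{N/P} = r_N/r_P = (k₁·C_M^1.5·C_D)/(k₂·C_M^2) = (k₁/k₂)·C_M^-0.5·C_D.
= (0.751×6.020^1.5×4.180) / (0.0837×6.020^2) = 46.37/3.033 = 15.3.
The undesired path is higher order in M, so low C_M (CSTR or dilute feed) favours N.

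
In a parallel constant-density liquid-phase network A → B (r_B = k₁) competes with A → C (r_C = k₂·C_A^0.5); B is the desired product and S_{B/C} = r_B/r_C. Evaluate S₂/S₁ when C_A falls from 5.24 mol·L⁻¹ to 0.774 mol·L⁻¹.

S_{B/C} = (k₁/k₂)·C_A^-0.5, so S₂/S₁ = (C_{A,2}/C_{A,1})^-0.5.
= (0.774/5.24)^(-0.5) = (0.1477)^(-0.5) = 2.60.

2.60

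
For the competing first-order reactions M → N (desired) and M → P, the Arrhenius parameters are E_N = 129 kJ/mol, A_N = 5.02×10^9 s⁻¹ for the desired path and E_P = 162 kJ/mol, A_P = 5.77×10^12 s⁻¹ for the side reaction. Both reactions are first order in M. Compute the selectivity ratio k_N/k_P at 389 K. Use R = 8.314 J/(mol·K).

23.5

k_N/k_P = (A_N/A_P)·exp[−(E_N−E_P)/(RT)] = (A_N/A_P)·exp[(E_P−E_N)/(RT)].
(E_P−E_N)/(RT) = (162−129)×10³/(8.314×389) = 33000/3234 = 10.20.
k_N/k_P = (5.02×10^9/5.77×10^12)·exp(10.20) = 8.700×10^-4 × 27001 = 23.5.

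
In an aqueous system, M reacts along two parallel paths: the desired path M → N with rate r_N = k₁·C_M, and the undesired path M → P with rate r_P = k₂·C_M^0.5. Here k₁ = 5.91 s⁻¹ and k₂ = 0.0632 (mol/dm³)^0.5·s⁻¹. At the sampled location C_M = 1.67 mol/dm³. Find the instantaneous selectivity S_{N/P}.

121

S_{N/P} = r_N/r_P = (k₁·C_M)/(k₂·C_M^0.5) = (k₁/k₂)·C_M^0.5.
= (5.91×1.670) / (0.0632×1.670^0.5) = 9.870/0.08167 = 121.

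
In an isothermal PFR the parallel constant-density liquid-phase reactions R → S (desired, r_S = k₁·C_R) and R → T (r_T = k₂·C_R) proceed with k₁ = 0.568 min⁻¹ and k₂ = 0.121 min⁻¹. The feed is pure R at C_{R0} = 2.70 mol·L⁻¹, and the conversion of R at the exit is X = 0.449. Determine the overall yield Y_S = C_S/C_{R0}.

C_R = C_{R0}(1−X) = 1.488 mol·L⁻¹.
Both paths are first order in R, so the instantaneous fraction to S is constant: dC_S/d(−C_R) = k₁/(k₁+k₂) = 0.8244.
C_S = 0.8244·(C_{R0}−C_R) = 0.8244×1.212 = 0.999 mol·L⁻¹.
Y_S = C_S/C_{R0} = 0.9994/2.70 = 0.370.

0.370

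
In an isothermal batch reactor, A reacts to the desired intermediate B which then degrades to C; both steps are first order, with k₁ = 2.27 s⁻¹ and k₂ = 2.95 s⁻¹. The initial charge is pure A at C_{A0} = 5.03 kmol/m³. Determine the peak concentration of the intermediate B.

1.61 kmol/m³

Evaluating C_B at t_opt = ln(k₂/k₁)/(k₂−k₁) gives C_{B,max}/C_{A0} = (k₁/k₂)^[k₂/(k₂−k₁)].
= (2.27/2.95)^(2.95/(2.95−2.27)) = (0.7695)^(4.338) = 0.3209.
C_{B,max} = 0.3209×5.03 = 1.61 kmol/m³.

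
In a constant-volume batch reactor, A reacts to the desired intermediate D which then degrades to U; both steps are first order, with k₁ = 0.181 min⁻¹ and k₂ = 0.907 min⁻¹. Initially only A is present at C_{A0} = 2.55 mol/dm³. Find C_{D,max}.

Evaluating C_D at t_opt = ln(k₂/k₁)/(k₂−k₁) gives C_{D,max}/C_{A0} = (k₁/k₂)^[k₂/(k₂−k₁)].
= (0.181/0.907)^(0.907/(0.907−0.181)) = (0.1996)^(1.249) = 0.1335.
C_{D,max} = 0.1335×2.55 = 0.340 mol/dm³.

0.340 mol/dm³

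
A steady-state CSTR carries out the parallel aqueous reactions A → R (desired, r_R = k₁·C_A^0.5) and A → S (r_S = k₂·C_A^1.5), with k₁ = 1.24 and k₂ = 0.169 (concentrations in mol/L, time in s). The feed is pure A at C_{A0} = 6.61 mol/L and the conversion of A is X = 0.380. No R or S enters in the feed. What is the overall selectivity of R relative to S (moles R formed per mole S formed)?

1.79

Exit C_A = C_{A0}(1−X) = 6.61×0.620 = 4.098 mol/L.
In a CSTR the entire volume is at exit conditions, so r_R = 1.24×4.098^0.5 = 2.510 and r_S = 0.169×4.098^1.5 = 1.402.
Overall selectivity = C_R/C_S = r_Rτ/(r_Sτ) = r_R/r_S = 1.79.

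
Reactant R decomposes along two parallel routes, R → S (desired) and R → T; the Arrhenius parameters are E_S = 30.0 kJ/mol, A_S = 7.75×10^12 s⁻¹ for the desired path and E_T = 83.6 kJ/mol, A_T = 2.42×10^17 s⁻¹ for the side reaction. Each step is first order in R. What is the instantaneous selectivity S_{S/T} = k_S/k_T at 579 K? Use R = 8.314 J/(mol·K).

Since both paths have the same order in R, the concentration cancels and S_{S/T} = k_S/k_T = (A_S/A_T)·exp[(E_T−E_S)/(RT)].
(E_T−E_S)/(RT) = (83.6−30.0)×10³/(8.314×579) = 53600/4814 = 11.13.
k_S/k_T = (7.75×10^12/2.42×10^17)·exp(11.13) = 3.202×10^-5 × 68504 = 2.19.

2.19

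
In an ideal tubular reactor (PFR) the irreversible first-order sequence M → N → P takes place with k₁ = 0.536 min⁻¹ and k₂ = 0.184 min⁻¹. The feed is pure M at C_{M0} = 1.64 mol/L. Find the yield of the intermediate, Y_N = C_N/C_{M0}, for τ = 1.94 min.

The intermediate concentration in a first-order A→B→C sequence is C_N = k₁C_{M0}(e^(−k₁τ) − e^(−k₂τ))/(k₂−k₁).
e^(−k₁τ) = e^(−0.536×1.94) = e^(−1.040) = 0.3535; e^(−k₂τ) = e^(−0.3570) = 0.6998.
C_N = 0.536×1.64/(0.184−0.536) × (0.3535−0.6998) = (-2.497)×(-0.3463) = 0.8648 mol/L.
Y_N = C_N/C_{M0} = 0.8648/1.64 = 0.527.

0.527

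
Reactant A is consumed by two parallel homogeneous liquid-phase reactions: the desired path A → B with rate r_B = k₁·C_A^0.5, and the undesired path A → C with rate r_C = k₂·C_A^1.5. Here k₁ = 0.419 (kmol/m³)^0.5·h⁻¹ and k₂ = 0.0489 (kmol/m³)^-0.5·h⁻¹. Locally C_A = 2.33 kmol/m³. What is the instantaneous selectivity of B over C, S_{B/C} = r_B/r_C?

S_{B/C} = r_B/r_C = (k₁·C_A^0.5)/(k₂·C_A^1.5) = (k₁/k₂)·C_A⁻¹.
= (0.419×2.330^0.5) / (0.0489×2.330^1.5) = 0.6396/0.1739 = 3.68.
The undesired path is higher order in A, so low C_A (CSTR or dilute feed) favours B.

3.68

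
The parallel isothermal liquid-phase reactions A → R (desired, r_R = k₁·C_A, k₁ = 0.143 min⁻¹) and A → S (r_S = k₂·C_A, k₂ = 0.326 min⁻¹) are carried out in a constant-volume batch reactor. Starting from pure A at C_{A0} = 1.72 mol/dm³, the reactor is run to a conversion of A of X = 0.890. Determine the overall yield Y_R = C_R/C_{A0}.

C_A = C_{A0}(1−X) = 0.1892 mol/dm³.
Both paths are first order in A, so the instantaneous fraction to R is constant: dC_R/d(−C_A) = k₁/(k₁+k₂) = 0.3049.
C_R = 0.3049·(C_{A0}−C_A) = 0.3049×1.531 = 0.467 mol/dm³.
Y_R = C_R/C_{A0} = 0.4667/1.72 = 0.271.

0.271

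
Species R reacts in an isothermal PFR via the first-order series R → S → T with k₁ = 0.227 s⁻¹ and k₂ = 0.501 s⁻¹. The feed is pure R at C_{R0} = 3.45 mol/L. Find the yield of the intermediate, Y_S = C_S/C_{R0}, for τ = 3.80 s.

For first-order series with pure R initially, C_S(τ) = k₁C_{R0}/(k₂−k₁)·(e^(−k₁τ) − e^(−k₂τ)).
e^(−k₁τ) = e^(−0.227×3.80) = e^(−0.8626) = 0.4221; e^(−k₂τ) = e^(−1.904) = 0.1490.
C_S = 0.227×3.45/(0.501−0.227) × (0.4221−0.1490) = 2.858×0.2731 = 0.7805 mol/L.
Y_S = C_S/C_{R0} = 0.7805/3.45 = 0.226.

0.226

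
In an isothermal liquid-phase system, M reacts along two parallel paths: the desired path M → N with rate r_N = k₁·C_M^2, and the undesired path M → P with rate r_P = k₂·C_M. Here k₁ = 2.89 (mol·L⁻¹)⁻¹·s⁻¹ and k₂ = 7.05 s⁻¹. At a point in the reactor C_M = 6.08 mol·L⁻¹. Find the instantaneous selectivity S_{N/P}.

2.49

S_{N/P} = r_N/r_P = (k₁·C_M^2)/(k₂·C_M) = (k₁/k₂)·C_M.
= (2.89×6.080^2) / (7.05×6.080) = 106.8/42.86 = 2.49.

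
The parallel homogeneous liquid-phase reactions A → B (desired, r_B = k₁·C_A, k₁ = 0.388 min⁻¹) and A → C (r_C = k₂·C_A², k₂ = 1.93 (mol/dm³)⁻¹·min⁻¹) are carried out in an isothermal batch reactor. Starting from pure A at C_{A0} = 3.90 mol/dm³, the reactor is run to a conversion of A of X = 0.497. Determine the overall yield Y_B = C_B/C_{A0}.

C_A = C_{A0}(1−X) = 1.962 mol/dm³.
Along a PFR/batch, dC_B/dC_A = −r_B/(r_B+r_C) = −k₁/(k₁+k₂·C_A).
Integrating from C_{A0} to C_A: C_B = (0.388/1.93)·ln[(0.388+1.93·3.90)/(0.388+1.93·1.96)] = 0.2010·ln(7.915/4.174) = 0.1286 mol/dm³.
Y_B = C_B/C_{A0} = 0.1286/3.90 = 0.0330.

0.0330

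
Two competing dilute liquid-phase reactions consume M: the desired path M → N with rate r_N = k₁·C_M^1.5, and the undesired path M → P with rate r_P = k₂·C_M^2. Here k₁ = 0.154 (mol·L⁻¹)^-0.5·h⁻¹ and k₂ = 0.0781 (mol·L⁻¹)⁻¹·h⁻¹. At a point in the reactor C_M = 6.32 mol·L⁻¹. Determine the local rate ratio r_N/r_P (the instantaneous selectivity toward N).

S_{N/P} = r_N/r_P = (k₁·C_M^1.5)/(k₂·C_M^2) = (k₁/k₂)·C_M^-0.5.
= (0.154×6.320^1.5) / (0.0781×6.320^2) = 2.447/3.120 = 0.784.

0.784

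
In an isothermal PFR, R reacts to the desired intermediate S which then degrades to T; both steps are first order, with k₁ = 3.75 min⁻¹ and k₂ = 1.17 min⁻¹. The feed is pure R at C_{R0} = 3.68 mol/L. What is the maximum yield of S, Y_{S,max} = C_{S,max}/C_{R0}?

0.590

Evaluating C_S at τ_opt = ln(k₂/k₁)/(k₂−k₁) gives C_{S,max}/C_{R0} = (k₁/k₂)^[k₂/(k₂−k₁)].
= (3.75/1.17)^(1.17/(1.17−3.75)) = (3.205)^(-0.4535) = 0.5897.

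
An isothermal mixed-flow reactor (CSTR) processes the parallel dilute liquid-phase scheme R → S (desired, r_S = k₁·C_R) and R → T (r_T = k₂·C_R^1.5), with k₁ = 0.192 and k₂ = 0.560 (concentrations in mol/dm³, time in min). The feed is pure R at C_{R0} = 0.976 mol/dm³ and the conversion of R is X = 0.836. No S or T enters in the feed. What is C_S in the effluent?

Exit C_R = C_{R0}(1−X) = 0.976×0.164 = 0.1601 mol/dm³.
In a CSTR the entire volume is at exit conditions, so r_S = 0.192×0.1601 = 0.03073 and r_T = 0.560×0.1601^1.5 = 0.03586.
Fraction of consumed R going to S: r_S/(r_S+r_T) = 0.4615.
C_S = 0.4615·C_{R0}·X = 0.4615×0.976×0.836 = 0.377 mol/dm³.

0.377 mol/dm³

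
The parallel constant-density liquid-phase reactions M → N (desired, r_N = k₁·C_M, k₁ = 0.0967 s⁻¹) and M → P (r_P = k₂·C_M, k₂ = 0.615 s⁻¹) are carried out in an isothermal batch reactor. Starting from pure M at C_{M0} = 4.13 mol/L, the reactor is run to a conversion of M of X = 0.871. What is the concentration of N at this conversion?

C_M = C_{M0}(1−X) = 0.5328 mol/L.
Both paths are first order in M, so the instantaneous fraction to N is constant: dC_N/d(−C_M) = k₁/(k₁+k₂) = 0.1359.
C_N = 0.1359·(C_{M0}−C_M) = 0.1359×3.597 = 0.489 mol/L.

0.489 mol/L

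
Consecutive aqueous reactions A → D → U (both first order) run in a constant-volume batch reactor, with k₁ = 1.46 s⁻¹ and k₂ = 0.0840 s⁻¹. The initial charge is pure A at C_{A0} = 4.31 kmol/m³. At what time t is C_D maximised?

2.08 s

Setting dC_D/dt = 0 gives t_opt = ln(k₂/k₁)/(k₂−k₁).
= ln(0.0840/1.46)/(0.0840−1.46) = ln(0.05753)/-1.376 = -2.855/-1.376 = 2.08 s.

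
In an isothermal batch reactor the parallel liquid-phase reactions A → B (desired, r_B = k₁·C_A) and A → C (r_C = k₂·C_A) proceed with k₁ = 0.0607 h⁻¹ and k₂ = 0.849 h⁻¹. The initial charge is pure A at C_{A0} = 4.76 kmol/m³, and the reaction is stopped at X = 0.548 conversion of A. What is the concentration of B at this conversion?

0.174 kmol/m³

C_A = C_{A0}(1−X) = 2.152 kmol/m³.
Both paths are first order in A, so the instantaneous fraction to B is constant: dC_B/d(−C_A) = k₁/(k₁+k₂) = 0.06673.
C_B = 0.06673·(C_{A0}−C_A) = 0.06673×2.608 = 0.174 kmol/m³.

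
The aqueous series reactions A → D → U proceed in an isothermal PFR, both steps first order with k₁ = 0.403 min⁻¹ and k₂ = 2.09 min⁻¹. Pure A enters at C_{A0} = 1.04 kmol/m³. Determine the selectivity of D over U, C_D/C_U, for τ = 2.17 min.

0.200

Solving the coupled first-order balances gives C_D(τ) = [k₁/(k₂−k₁)]·C_{A0}·(e^(−k₁τ) − e^(−k₂τ)).
e^(−k₁τ) = e^(−0.403×2.17) = e^(−0.8745) = 0.4171; e^(−k₂τ) = e^(−4.535) = 0.01072.
C_D = 0.403×1.04/(2.09−0.403) × (0.4171−0.01072) = 0.2484×0.4063 = 0.1010 kmol/m³.
C_A = C_{A0}e^(−k₁τ) = 0.4337 kmol/m³, so C_U = C_{A0}−C_A−C_D = 0.5053 kmol/m³; C_D/C_U = 0.200.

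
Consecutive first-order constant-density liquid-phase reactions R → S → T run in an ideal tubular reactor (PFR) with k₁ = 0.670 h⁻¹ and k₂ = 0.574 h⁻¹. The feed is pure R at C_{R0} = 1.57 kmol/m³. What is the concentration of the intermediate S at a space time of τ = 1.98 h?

The intermediate concentration in a first-order A→B→C sequence is C_S = k₁C_{R0}(e^(−k₁τ) − e^(−k₂τ))/(k₂−k₁).
e^(−k₁τ) = e^(−0.670×1.98) = e^(−1.327) = 0.2654; e^(−k₂τ) = e^(−1.137) = 0.3209.
C_S = 0.670×1.57/(0.574−0.670) × (0.2654−0.3209) = (-10.96)×(-0.05556) = 0.6087 kmol/m³.

0.609 kmol/m³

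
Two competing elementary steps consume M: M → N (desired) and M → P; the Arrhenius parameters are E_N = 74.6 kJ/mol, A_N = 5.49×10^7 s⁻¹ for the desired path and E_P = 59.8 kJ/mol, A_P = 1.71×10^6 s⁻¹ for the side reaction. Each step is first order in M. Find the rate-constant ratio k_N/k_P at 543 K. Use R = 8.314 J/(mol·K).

Since both paths have the same order in M, the concentration cancels and S_{N/P} = k_N/k_P = (A_N/A_P)·exp[(E_P−E_N)/(RT)].
(E_P−E_N)/(RT) = (59.8−74.6)×10³/(8.314×543) = -14800/4515 = -3.278.
k_N/k_P = (5.49×10^7/1.71×10^6)·exp(-3.278) = 32.11 × 0.03769 = 1.21.

1.21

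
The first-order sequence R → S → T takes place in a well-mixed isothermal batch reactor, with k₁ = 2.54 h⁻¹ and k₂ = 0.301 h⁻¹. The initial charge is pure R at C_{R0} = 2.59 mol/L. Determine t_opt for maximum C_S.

0.953 h

The intermediate peaks when r₁ = r₂, i.e. k₁e^(−k₁t) = k₂e^(−k₂t), giving t_opt = ln(k₂/k₁)/(k₂−k₁).
= ln(0.301/2.54)/(0.301−2.54) = ln(0.1185)/-2.239 = -2.133/-2.239 = 0.953 h.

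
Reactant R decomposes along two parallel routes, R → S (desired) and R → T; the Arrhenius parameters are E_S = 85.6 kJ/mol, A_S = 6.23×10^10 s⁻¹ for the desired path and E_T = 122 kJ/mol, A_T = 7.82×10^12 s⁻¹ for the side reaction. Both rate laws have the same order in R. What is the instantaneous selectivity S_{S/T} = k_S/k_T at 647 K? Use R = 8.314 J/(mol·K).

6.92

k_S/k_T = (A_S/A_T)·exp[−(E_S−E_T)/(RT)] = (A_S/A_T)·exp[(E_T−E_S)/(RT)].
(E_T−E_S)/(RT) = (122−85.6)×10³/(8.314×647) = 36400/5379 = 6.767.
k_S/k_T = (6.23×10^10/7.82×10^12)·exp(6.767) = 0.007967 × 868.6 = 6.92.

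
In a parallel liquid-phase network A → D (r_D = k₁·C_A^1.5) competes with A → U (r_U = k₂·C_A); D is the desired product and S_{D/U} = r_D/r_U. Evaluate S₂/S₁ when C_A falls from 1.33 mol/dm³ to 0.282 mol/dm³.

0.460

S_{D/U} = (k₁/k₂)·C_A^0.5, so S₂/S₁ = (C_{A,2}/C_{A,1})^0.5.
= (0.282/1.33)^0.5 = (0.2120)^0.5 = 0.460.
Selectivity toward D falls as C_A falls — high-concentration operation is favoured.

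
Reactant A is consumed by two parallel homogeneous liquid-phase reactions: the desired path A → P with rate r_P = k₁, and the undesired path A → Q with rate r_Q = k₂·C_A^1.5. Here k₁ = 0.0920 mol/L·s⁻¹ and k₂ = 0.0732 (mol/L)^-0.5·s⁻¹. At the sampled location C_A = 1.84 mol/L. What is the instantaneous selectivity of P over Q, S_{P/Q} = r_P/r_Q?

S_{P/Q} = r_P/r_Q = (k₁)/(k₂·C_A^1.5) = (k₁/k₂)·C_A^-1.5.
= (0.0920) / (0.0732×1.840^1.5) = 0.09200/0.1827 = 0.504.
The undesired path is higher order in A, so low C_A (CSTR or dilute feed) favours P.

0.504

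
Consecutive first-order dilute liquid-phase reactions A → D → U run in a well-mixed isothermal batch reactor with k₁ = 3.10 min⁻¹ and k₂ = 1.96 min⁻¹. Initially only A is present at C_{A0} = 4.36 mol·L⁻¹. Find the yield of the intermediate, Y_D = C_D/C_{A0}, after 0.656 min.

For first-order series with pure A initially, C_D(t) = k₁C_{A0}/(k₂−k₁)·(e^(−k₁t) − e^(−k₂t)).
e^(−k₁t) = e^(−3.10×0.656) = e^(−2.034) = 0.1309; e^(−k₂t) = e^(−1.286) = 0.2764.
C_D = 3.10×4.36/(1.96−3.10) × (0.1309−0.2764) = (-11.86)×(-0.1456) = 1.726 mol·L⁻¹.
Y_D = C_D/C_{A0} = 1.726/4.36 = 0.396.

0.396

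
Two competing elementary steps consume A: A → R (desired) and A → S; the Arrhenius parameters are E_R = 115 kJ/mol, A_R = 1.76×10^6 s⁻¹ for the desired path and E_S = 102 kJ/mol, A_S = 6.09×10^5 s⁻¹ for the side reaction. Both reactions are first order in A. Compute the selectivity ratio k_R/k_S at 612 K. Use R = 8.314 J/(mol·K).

With equal orders, S_{R/S} = k_R/k_S = (A_R/A_S)·exp[(E_S−E_R)/(RT)].
(E_S−E_R)/(RT) = (102−115)×10³/(8.314×612) = -13000/5088 = -2.555.
k_R/k_S = (1.76×10^6/6.09×10^5)·exp(-2.555) = 2.890 × 0.07770 = 0.225.
Since E_R > E_S, raising the temperature improves selectivity toward R.

0.225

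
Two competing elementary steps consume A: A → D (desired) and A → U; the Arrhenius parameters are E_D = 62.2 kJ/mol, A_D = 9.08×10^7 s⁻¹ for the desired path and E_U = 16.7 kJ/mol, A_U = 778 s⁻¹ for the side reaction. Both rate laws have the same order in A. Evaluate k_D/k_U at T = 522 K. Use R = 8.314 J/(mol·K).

Since both paths have the same order in A, the concentration cancels and S_{D/U} = k_D/k_U = (A_D/A_U)·exp[(E_U−E_D)/(RT)].
(E_U−E_D)/(RT) = (16.7−62.2)×10³/(8.314×522) = -45500/4340 = -10.48.
k_D/k_U = (9.08×10^7/778)·exp(-10.48) = 1.167×10^5 × 2.798×10^-5 = 3.27.
Since E_D > E_U, raising the temperature improves selectivity toward D.

3.27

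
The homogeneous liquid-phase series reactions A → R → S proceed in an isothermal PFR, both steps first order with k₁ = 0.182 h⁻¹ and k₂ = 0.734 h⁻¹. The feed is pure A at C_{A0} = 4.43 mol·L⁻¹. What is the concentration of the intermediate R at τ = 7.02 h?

0.399 mol·L⁻¹

For first-order series with pure A initially, C_R(τ) = k₁C_{A0}/(k₂−k₁)·(e^(−k₁τ) − e^(−k₂τ)).
e^(−k₁τ) = e^(−0.182×7.02) = e^(−1.278) = 0.2787; e^(−k₂τ) = e^(−5.153) = 0.005784.
C_R = 0.182×4.43/(0.734−0.182) × (0.2787−0.005784) = 1.461×0.2729 = 0.3986 mol·L⁻¹.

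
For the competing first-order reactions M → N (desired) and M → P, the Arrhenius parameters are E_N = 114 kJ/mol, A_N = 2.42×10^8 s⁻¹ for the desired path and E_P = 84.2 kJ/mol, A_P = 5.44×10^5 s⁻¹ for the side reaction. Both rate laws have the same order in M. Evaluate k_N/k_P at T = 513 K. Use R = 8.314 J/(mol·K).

0.411

Since both paths have the same order in M, the concentration cancels and S_{N/P} = k_N/k_P = (A_N/A_P)·exp[(E_P−E_N)/(RT)].
(E_P−E_N)/(RT) = (84.2−114)×10³/(8.314×513) = -29800/4265 = -6.987.
k_N/k_P = (2.42×10^8/5.44×10^5)·exp(-6.987) = 444.9 × 9.238×10^-4 = 0.411.
Since E_N > E_P, raising the temperature improves selectivity toward N.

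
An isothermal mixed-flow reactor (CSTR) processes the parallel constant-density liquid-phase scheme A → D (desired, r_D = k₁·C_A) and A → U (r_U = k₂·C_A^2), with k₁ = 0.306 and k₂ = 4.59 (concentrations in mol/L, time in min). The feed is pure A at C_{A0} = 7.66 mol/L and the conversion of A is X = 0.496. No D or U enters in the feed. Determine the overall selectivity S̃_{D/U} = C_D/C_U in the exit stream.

0.0173

Exit C_A = C_{A0}(1−X) = 7.66×0.504 = 3.861 mol/L.
Rates in a CSTR are evaluated at the outlet concentration: r_D = 0.306×3.861 = 1.181, r_U = 4.59×3.861^2 = 68.41.
Overall selectivity = C_D/C_U = r_Dτ/(r_Uτ) = r_D/r_U = 0.0173.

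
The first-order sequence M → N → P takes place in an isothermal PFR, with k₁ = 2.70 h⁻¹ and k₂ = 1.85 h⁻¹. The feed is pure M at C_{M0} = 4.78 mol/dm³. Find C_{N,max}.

2.10 mol/dm³

Evaluating C_N at τ_opt = ln(k₂/k₁)/(k₂−k₁) gives C_{N,max}/C_{M0} = (k₁/k₂)^[k₂/(k₂−k₁)].
= (2.70/1.85)^(1.85/(1.85−2.70)) = (1.459)^(-2.176) = 0.4392.
C_{N,max} = 0.4392×4.78 = 2.10 mol/dm³.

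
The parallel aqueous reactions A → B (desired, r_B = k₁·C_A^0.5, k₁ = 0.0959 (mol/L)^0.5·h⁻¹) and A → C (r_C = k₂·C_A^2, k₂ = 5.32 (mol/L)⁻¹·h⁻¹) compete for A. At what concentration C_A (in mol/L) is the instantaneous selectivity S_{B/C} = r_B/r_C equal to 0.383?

0.130 mol/L

S_{B/C} = (k₁/k₂)·C_A^-1.5 ⇒ C_A = (S·k₂/k₁)^(1/(-1.5)).
= (0.383×5.32/0.0959)^(-0.6667) = (21.25)^(-0.6667) = 0.130 mol/L.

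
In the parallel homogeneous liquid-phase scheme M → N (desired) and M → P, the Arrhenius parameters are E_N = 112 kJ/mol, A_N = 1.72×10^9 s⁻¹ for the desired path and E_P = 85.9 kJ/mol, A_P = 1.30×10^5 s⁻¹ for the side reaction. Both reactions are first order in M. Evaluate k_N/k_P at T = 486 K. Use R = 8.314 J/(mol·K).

With equal orders, S_{N/P} = k_N/k_P = (A_N/A_P)·exp[(E_P−E_N)/(RT)].
(E_P−E_N)/(RT) = (85.9−112)×10³/(8.314×486) = -26100/4041 = -6.459.
k_N/k_P = (1.72×10^9/1.30×10^5)·exp(-6.459) = 13231 × 0.001566 = 20.7.

20.7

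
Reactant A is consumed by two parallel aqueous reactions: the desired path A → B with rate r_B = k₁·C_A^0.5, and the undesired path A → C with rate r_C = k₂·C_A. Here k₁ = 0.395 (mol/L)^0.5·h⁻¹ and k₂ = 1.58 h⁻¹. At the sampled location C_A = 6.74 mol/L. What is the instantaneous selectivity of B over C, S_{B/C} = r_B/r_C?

0.0963

S_{B/C} = r_B/r_C = (k₁·C_A^0.5)/(k₂·C_A) = (k₁/k₂)·C_A^-0.5.
= (0.395×6.740^0.5) / (1.58×6.740) = 1.025/10.65 = 0.0963.
The undesired path is higher order in A, so low C_A (CSTR or dilute feed) favours B.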